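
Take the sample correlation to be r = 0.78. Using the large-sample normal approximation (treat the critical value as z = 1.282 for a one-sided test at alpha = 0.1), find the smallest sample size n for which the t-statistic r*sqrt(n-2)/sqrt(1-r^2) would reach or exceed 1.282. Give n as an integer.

4

Need r·√(n−2)/√(1−r²) ≥ 1.282
√(n−2) ≥ 1.282·√(1−0.6084) / 0.78 = 1.282·0.625780 / 0.78 = 1.0285
n−2 ≥ 1.0578  ⇒  n ≥ 3.0578
Smallest integer n = 4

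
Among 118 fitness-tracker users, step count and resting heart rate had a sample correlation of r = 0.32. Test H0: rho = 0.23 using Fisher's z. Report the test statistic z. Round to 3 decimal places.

1.045

z_r = atanh(0.32) = 0.331647,  z_0 = atanh(0.23) = 0.234189
SE = 1/√(n−3) = 1/√115 = 0.093250
z = (z_r − z_0)/SE = (0.331647 − 0.234189) / 0.093250 = 0.097458 / 0.093250 = 1.045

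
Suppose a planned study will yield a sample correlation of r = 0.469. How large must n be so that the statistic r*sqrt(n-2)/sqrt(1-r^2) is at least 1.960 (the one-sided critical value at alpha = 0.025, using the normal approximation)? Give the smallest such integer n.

16

r√(n−2)/√(1−r²) ≥ 1.960  ⇔  n−2 ≥ (1.960)²·(1−r²)/r²
(1−r²)/r² = (1−0.219961)/0.219961 = 3.5463
n ≥ 2 + 3.8416·3.5463 = 2 + 13.6235 = 15.6235
⌈15.6235⌉ = 16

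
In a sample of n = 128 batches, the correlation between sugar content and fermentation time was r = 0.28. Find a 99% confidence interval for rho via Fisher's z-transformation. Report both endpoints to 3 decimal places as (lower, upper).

(0.057, 0.476)

z_r = atanh(0.28) = 0.287682;  SE = 1/√(n−3) = 1/√125 = 0.089443
z-limits: 0.287682 ± 2.576·0.089443 = 0.287682 ± 0.230405 = [0.057277, 0.518087]
ρ-limits: (tanh 0.057277, tanh 0.518087) = (0.057, 0.476)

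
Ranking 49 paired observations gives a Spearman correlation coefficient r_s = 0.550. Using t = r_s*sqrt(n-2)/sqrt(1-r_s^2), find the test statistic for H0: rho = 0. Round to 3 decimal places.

4.515

t = r_s·√(n−2) / √(1−r_s²) with r_s = 0.550, n = 49
  = 0.550·√47 / √(1 − 0.302500)
  = 0.550·6.855655 / 0.835165
  = 3.770610 / 0.835165 = 4.515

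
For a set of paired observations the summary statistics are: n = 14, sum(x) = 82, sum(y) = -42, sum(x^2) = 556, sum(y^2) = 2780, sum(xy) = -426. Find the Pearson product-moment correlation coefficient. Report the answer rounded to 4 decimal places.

-0.4015

Numerator: nΣxy − (Σx)(Σy) = 14·(-426) − (82)(-42) = -2520
Denominator: √[(nΣx²−(Σx)²)(nΣy²−(Σy)²)]
  nΣx²−(Σx)² = 14·556 − 6724 = 1060;  nΣy²−(Σy)² = 14·2780 − 1764 = 37156
  √(1060·37156) = √39385360 = 6275.7756
r = -2520 / 6275.7756 = -0.4015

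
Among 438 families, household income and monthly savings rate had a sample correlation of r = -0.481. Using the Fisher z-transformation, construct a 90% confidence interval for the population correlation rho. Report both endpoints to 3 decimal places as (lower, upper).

(-0.539, -0.418)

Fisher z: z_r = atanh(r) = ½·ln((1+(-0.481))/(1−(-0.481))) = -0.524284
SE(z) = 1/√(n−3) = 1/√435 = 0.047946
90% ⇒ z* = 1.645; margin = 1.645·0.047946 = 0.078871
CI on z-scale: (-0.603155, -0.445413)
Back-transform: tanh(-0.603155) = -0.539291, tanh(-0.445413) = -0.418121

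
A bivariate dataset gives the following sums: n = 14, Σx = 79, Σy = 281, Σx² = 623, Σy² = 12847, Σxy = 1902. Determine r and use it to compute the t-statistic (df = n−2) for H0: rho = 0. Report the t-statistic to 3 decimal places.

Numerator: nΣxy − (Σx)(Σy) = 14·1902 − (79)(281) = 4429
Denominator: √[(nΣx²−(Σx)²)(nΣy²−(Σy)²)]
  nΣx²−(Σx)² = 14·623 − 6241 = 2481;  nΣy²−(Σy)² = 14·12847 − 78961 = 100897
  √(2481·100897) = √250325457 = 15821.6768
r = 4429 / 15821.6768 = 0.2799
t = r·√(n−2)/√(1−r²) = 0.2799·√12 / √(1−0.078344) = 0.969602 / 0.960029 = 1.010

1.010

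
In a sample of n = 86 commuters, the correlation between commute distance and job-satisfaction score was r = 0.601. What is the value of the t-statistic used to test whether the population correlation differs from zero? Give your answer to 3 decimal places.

t = r·√(n−2) / √(1−r²) with r = 0.601, n = 86
  = 0.601·√84 / √(1 − 0.361201)
  = 0.601·9.165151 / 0.799249
  = 5.508256 / 0.799249 = 6.892

6.892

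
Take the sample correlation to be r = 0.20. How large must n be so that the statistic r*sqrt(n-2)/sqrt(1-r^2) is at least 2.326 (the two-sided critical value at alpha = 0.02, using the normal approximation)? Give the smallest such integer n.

132

r√(n−2)/√(1−r²) ≥ 2.326  ⇔  n−2 ≥ (2.326)²·(1−r²)/r²
(1−r²)/r² = (1−0.0400)/0.0400 = 24.0000
n ≥ 2 + 5.410276·24.0000 = 2 + 129.8466 = 131.8466
⌈131.8466⌉ = 132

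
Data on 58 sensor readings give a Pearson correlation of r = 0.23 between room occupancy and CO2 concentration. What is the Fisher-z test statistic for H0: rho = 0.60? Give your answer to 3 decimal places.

-3.404

Fisher z: atanh(0.23) = 0.234189, atanh(0.60) = 0.693147
z = (z_r − z_0)·√(n−3) = (0.234189 − 0.693147)·√55 = -0.458958 · 7.416198 = -3.404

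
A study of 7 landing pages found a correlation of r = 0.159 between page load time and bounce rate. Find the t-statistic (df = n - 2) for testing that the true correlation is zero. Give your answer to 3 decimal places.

t = r·√(n−2) / √(1−r²) with r = 0.159, n = 7
  = 0.159·√5 / √(1 − 0.025281)
  = 0.159·2.236068 / 0.987279
  = 0.355535 / 0.987279 = 0.360

0.360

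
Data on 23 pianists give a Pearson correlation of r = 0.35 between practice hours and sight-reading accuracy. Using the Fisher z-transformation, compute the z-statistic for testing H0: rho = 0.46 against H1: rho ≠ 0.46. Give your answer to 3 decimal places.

Fisher z: atanh(0.35) = 0.365444, atanh(0.46) = 0.497311
z = (z_r − z_0)·√(n−3) = (0.365444 − 0.497311)·√20 = -0.131867 · 4.472136 = -0.590

-0.590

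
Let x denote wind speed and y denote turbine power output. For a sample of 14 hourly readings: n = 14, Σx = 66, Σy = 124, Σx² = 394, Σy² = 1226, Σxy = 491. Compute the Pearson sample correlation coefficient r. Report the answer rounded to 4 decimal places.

-0.9096

S_xy = nΣxy − ΣxΣy = 14·491 − 66·124 = 6874 − 8184 = -1310
S_xx = nΣx² − (Σx)² = 14·394 − 66² = 5516 − 4356 = 1160
S_yy = nΣy² − (Σy)² = 14·1226 − 124² = 17164 − 15376 = 1788
r = S_xy / √(S_xx·S_yy) = -1310 / √(1160·1788) = -1310 / √2074080 = -1310 / 1440.1667 = -0.9096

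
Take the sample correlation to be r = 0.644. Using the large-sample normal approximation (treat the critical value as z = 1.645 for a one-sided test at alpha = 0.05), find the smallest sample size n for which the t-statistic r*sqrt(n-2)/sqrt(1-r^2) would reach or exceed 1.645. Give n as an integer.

6

r√(n−2)/√(1−r²) ≥ 1.645  ⇔  n−2 ≥ (1.645)²·(1−r²)/r²
(1−r²)/r² = (1−0.414736)/0.414736 = 1.4112
n ≥ 2 + 2.706025·1.4112 = 2 + 3.8187 = 5.8187
⌈5.8187⌉ = 6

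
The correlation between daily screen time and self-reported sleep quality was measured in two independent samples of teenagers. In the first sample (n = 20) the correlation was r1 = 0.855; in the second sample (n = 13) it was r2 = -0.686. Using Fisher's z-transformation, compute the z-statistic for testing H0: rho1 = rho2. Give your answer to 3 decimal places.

5.307

Fisher z-transforms: z1 = atanh(0.855) = 1.274453, z2 = atanh(-0.686) = -0.840361; difference d = 2.114814
Var(d) = 1/17 + 1/10 = 0.0588235 + 0.1000000 = 0.1588235
z = d/√Var(d) = 2.114814 / √0.1588235 = 2.114814 / 0.398527 = 5.307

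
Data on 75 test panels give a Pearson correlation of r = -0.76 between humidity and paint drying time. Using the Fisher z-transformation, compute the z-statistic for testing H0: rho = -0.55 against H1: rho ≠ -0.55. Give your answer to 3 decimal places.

z_r = atanh(-0.76) = -0.996215,  z_0 = atanh(-0.55) = -0.618381
SE = 1/√(n−3) = 1/√72 = 0.117851
z = (z_r − z_0)/SE = (-0.996215 − (-0.618381)) / 0.117851 = -0.377834 / 0.117851 = -3.206

-3.206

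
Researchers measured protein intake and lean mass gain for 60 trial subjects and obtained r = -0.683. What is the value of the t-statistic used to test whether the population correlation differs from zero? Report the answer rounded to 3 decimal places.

-7.121

t = r·√(n−2) / √(1−r²) with r = -0.683, n = 60
  = -0.683·√58 / √(1 − 0.466489)
  = -0.683·7.615773 / 0.730418
  = -5.201573 / 0.730418 = -7.121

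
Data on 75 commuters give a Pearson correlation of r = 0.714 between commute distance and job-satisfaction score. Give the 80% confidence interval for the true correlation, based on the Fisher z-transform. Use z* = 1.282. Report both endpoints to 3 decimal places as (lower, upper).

Fisher z: z_r = atanh(r) = ½·ln((1+0.714)/(1−0.714)) = 0.895297
SE(z) = 1/√(n−3) = 1/√72 = 0.117851
80% ⇒ z* = 1.282; margin = 1.282·0.117851 = 0.151085
CI on z-scale: (0.744212, 1.046382)
Back-transform: tanh(0.744212) = 0.631683, tanh(1.046382) = 0.780396

(0.632, 0.780)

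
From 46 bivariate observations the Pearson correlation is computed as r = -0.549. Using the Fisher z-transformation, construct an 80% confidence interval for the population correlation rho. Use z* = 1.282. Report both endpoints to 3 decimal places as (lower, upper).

z_r = atanh(-0.549) = -0.616949;  SE = 1/√(n−3) = 1/√43 = 0.152499
z-limits: -0.616949 ± 1.282·0.152499 = -0.616949 ± 0.195504 = [-0.812453, -0.421445]
ρ-limits: (tanh -0.812453, tanh -0.421445) = (-0.671, -0.398)

(-0.671, -0.398)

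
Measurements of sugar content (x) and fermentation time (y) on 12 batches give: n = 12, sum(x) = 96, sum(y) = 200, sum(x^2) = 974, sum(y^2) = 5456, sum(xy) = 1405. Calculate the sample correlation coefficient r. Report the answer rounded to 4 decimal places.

-0.2949

Numerator: nΣxy − (Σx)(Σy) = 12·1405 − (96)(200) = -2340
Denominator: √[(nΣx²−(Σx)²)(nΣy²−(Σy)²)]
  nΣx²−(Σx)² = 12·974 − 9216 = 2472;  nΣy²−(Σy)² = 12·5456 − 40000 = 25472
  √(2472·25472) = √62966784 = 7935.1612
r = -2340 / 7935.1612 = -0.2949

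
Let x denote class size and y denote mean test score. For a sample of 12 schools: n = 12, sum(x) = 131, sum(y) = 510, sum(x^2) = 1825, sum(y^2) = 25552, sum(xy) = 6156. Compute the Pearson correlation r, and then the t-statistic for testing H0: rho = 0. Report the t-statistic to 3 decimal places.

Numerator: nΣxy − (Σx)(Σy) = 12·6156 − (131)(510) = 7062
Denominator: √[(nΣx²−(Σx)²)(nΣy²−(Σy)²)]
  nΣx²−(Σx)² = 12·1825 − 17161 = 4739;  nΣy²−(Σy)² = 12·25552 − 260100 = 46524
  √(4739·46524) = √220477236 = 14848.4759
r = 7062 / 14848.4759 = 0.4756
t = r·√(n−2)/√(1−r²) = 0.4756·√10 / √(1−0.226195) = 1.503979 / 0.879662 = 1.710

1.710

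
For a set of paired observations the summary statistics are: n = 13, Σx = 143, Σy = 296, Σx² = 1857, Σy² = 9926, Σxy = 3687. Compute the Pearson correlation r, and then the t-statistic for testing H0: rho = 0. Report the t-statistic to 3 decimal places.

S_xy = nΣxy − ΣxΣy = 13·3687 − 143·296 = 47931 − 42328 = 5603
S_xx = nΣx² − (Σx)² = 13·1857 − 143² = 24141 − 20449 = 3692
S_yy = nΣy² − (Σy)² = 13·9926 − 296² = 129038 − 87616 = 41422
r = S_xy / √(S_xx·S_yy) = 5603 / √(3692·41422) = 5603 / √152930024 = 5603 / 12366.4879 = 0.4531
t = r·√(n−2)/√(1−r²) = 0.4531·√11 / √(1−0.205300) = 1.502763 / 0.891459 = 1.686

1.686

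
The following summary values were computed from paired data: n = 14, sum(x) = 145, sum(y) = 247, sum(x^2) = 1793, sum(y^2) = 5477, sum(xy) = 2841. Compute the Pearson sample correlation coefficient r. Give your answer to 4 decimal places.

Numerator: nΣxy − (Σx)(Σy) = 14·2841 − (145)(247) = 3959
Denominator: √[(nΣx²−(Σx)²)(nΣy²−(Σy)²)]
  nΣx²−(Σx)² = 14·1793 − 21025 = 4077;  nΣy²−(Σy)² = 14·5477 − 61009 = 15669
  √(4077·15669) = √63882513 = 7992.6537
r = 3959 / 7992.6537 = 0.4953

0.4953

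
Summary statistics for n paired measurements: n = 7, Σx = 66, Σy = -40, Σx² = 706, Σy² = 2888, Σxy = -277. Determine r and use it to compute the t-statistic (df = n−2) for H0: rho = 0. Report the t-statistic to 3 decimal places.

S_xy = nΣxy − ΣxΣy = 7·(-277) − 66·(-40) = -1939 − (-2640) = 701
S_xx = nΣx² − (Σx)² = 7·706 − 66² = 4942 − 4356 = 586
S_yy = nΣy² − (Σy)² = 7·2888 − (-40)² = 20216 − 1600 = 18616
r = S_xy / √(S_xx·S_yy) = 701 / √(586·18616) = 701 / √10908976 = 701 / 3302.8739 = 0.2122
t = r·√(n−2)/√(1−r²) = 0.2122·√5 / √(1−0.045029) = 0.474494 / 0.977226 = 0.486

0.486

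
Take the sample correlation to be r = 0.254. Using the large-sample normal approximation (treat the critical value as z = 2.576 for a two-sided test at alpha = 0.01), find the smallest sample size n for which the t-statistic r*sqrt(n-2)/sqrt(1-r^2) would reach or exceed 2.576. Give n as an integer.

r√(n−2)/√(1−r²) ≥ 2.576  ⇔  n−2 ≥ (2.576)²·(1−r²)/r²
(1−r²)/r² = (1−0.064516)/0.064516 = 14.5000
n ≥ 2 + 6.635776·14.5000 = 2 + 96.2188 = 98.2188
⌈98.2188⌉ = 99

99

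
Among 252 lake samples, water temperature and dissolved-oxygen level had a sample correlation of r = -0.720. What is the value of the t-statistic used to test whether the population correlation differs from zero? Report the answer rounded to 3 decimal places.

-16.404

1 − r² = 1 − 0.518400 = 0.481600;  √(1−r²) = 0.693974
√(n−2) = √250 = 15.811388
t = r·√(n−2)/√(1−r²) = -0.720 · 15.811388 / 0.693974 = -16.404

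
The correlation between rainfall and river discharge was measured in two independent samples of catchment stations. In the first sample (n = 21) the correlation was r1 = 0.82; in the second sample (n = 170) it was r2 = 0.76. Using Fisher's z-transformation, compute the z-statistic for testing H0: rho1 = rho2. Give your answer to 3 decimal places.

z1 = atanh(0.82) = 1.156817,  z2 = atanh(0.76) = 0.996215
SE = √(1/(n1−3) + 1/(n2−3)) = √(1/18 + 1/167) = √(0.0555556 + 0.0059880) = √0.0615436 = 0.248080
z = (z1 − z2)/SE = (1.156817 − 0.996215) / 0.248080 = 0.160602 / 0.248080 = 0.647

0.647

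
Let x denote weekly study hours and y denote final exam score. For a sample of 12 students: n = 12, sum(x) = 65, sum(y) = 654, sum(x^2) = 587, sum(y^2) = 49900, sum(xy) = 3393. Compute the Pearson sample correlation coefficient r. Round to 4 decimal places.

S_xy = nΣxy − ΣxΣy = 12·3393 − 65·654 = 40716 − 42510 = -1794
S_xx = nΣx² − (Σx)² = 12·587 − 65² = 7044 − 4225 = 2819
S_yy = nΣy² − (Σy)² = 12·49900 − 654² = 598800 − 427716 = 171084
r = S_xy / √(S_xx·S_yy) = -1794 / √(2819·171084) = -1794 / √482285796 = -1794 / 21961.0063 = -0.0817

-0.0817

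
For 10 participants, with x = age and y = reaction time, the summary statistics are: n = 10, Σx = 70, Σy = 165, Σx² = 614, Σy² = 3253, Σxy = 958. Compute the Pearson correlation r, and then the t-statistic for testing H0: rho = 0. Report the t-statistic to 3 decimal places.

-3.393

Numerator: nΣxy − (Σx)(Σy) = 10·958 − (70)(165) = -1970
Denominator: √[(nΣx²−(Σx)²)(nΣy²−(Σy)²)]
  nΣx²−(Σx)² = 10·614 − 4900 = 1240;  nΣy²−(Σy)² = 10·3253 − 27225 = 5305
  √(1240·5305) = √6578200 = 2564.8002
r = -1970 / 2564.8002 = -0.7681
t = r·√(n−2)/√(1−r²) = -0.7681·√8 / √(1−0.589978) = -2.172515 / 0.640330 = -3.393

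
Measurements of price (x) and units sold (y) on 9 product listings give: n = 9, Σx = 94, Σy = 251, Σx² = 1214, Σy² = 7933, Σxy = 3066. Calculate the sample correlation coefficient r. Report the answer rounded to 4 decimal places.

Numerator: nΣxy − (Σx)(Σy) = 9·3066 − (94)(251) = 4000
Denominator: √[(nΣx²−(Σx)²)(nΣy²−(Σy)²)]
  nΣx²−(Σx)² = 9·1214 − 8836 = 2090;  nΣy²−(Σy)² = 9·7933 − 63001 = 8396
  √(2090·8396) = √17547640 = 4188.9903
r = 4000 / 4188.9903 = 0.9549

0.9549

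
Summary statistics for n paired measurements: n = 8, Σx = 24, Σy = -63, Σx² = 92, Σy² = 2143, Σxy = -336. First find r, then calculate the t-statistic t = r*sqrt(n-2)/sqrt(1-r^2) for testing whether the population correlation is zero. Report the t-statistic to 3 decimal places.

-3.383

Numerator: nΣxy − (Σx)(Σy) = 8·(-336) − (24)(-63) = -1176
Denominator: √[(nΣx²−(Σx)²)(nΣy²−(Σy)²)]
  nΣx²−(Σx)² = 8·92 − 576 = 160;  nΣy²−(Σy)² = 8·2143 − 3969 = 13175
  √(160·13175) = √2108000 = 1451.8953
r = -1176 / 1451.8953 = -0.8100
t = r·√(n−2)/√(1−r²) = -0.8100·√6 / √(1−0.656100) = -1.984087 / 0.586430 = -3.383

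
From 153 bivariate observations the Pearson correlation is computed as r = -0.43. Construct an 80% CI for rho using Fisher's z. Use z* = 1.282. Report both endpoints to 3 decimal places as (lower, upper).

(-0.511, -0.341)

z_r = atanh(-0.43) = -0.459897;  SE = 1/√(n−3) = 1/√150 = 0.081650
z-limits: -0.459897 ± 1.282·0.081650 = -0.459897 ± 0.104675 = [-0.564572, -0.355222]
ρ-limits: (tanh -0.564572, tanh -0.355222) = (-0.511, -0.341)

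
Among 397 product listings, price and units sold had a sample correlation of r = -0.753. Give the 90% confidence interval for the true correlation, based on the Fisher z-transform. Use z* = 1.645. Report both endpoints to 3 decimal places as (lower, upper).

Fisher z: z_r = atanh(r) = ½·ln((1+(-0.753))/(1−(-0.753))) = -0.979848
SE(z) = 1/√(n−3) = 1/√394 = 0.050379
90% ⇒ z* = 1.645; margin = 1.645·0.050379 = 0.082873
CI on z-scale: (-1.062721, -0.896975)
Back-transform: tanh(-1.062721) = -0.786703, tanh(-0.896975) = -0.714822

(-0.787, -0.715)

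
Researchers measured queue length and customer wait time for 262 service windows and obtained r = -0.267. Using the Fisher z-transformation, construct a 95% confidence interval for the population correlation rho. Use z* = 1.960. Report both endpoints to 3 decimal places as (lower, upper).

(-0.376, -0.151)

Fisher z: z_r = atanh(r) = ½·ln((1+(-0.267))/(1−(-0.267))) = -0.273631
SE(z) = 1/√(n−3) = 1/√259 = 0.062137
95% ⇒ z* = 1.960; margin = 1.960·0.062137 = 0.121789
CI on z-scale: (-0.395420, -0.151842)
Back-transform: tanh(-0.395420) = -0.376023, tanh(-0.151842) = -0.150686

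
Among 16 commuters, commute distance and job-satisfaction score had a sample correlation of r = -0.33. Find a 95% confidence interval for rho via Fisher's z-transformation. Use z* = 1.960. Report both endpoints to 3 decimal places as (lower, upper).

z_r = atanh(-0.33) = -0.342828;  SE = 1/√(n−3) = 1/√13 = 0.277350
z-limits: -0.342828 ± 1.960·0.277350 = -0.342828 ± 0.543606 = [-0.886434, 0.200778]
ρ-limits: (tanh -0.886434, tanh 0.200778) = (-0.710, 0.198)

(-0.710, 0.198)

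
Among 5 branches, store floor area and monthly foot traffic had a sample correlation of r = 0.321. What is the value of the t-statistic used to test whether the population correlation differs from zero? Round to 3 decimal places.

0.587

1 − r² = 1 − 0.103041 = 0.896959;  √(1−r²) = 0.947079
√(n−2) = √3 = 1.732051
t = r·√(n−2)/√(1−r²) = 0.321 · 1.732051 / 0.947079 = 0.587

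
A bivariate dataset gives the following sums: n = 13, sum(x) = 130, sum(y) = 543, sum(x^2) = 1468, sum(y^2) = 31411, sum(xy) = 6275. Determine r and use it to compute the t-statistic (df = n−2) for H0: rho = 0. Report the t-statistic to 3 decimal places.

S_xy = nΣxy − ΣxΣy = 13·6275 − 130·543 = 81575 − 70590 = 10985
S_xx = nΣx² − (Σx)² = 13·1468 − 130² = 19084 − 16900 = 2184
S_yy = nΣy² − (Σy)² = 13·31411 − 543² = 408343 − 294849 = 113494
r = S_xy / √(S_xx·S_yy) = 10985 / √(2184·113494) = 10985 / √247870896 = 10985 / 15743.9162 = 0.6977
t = r·√(n−2)/√(1−r²) = 0.6977·√11 / √(1−0.486785) = 2.314009 / 0.716390 = 3.230

3.230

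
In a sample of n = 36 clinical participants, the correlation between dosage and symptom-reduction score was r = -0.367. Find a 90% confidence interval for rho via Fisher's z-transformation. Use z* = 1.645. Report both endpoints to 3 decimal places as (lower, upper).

z_r = atanh(-0.367) = -0.384952;  SE = 1/√(n−3) = 1/√33 = 0.174078
z-limits: -0.384952 ± 1.645·0.174078 = -0.384952 ± 0.286358 = [-0.671310, -0.098594]
ρ-limits: (tanh -0.671310, tanh -0.098594) = (-0.586, -0.098)

(-0.586, -0.098)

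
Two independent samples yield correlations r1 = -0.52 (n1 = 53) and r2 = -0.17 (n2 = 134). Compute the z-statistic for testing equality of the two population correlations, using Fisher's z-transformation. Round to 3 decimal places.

z1 = atanh(-0.52) = -0.576340,  z2 = atanh(-0.17) = -0.171667
SE = √(1/(n1−3) + 1/(n2−3)) = √(1/50 + 1/131) = √(0.0200000 + 0.0076336) = √0.0276336 = 0.166234
z = (z1 − z2)/SE = (-0.576340 − (-0.171667)) / 0.166234 = -0.404673 / 0.166234 = -2.434

-2.434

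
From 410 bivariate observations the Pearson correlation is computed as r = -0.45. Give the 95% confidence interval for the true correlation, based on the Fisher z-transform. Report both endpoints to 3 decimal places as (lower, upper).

(-0.524, -0.369)

Fisher z: z_r = atanh(r) = ½·ln((1+(-0.45))/(1−(-0.45))) = -0.484700
SE(z) = 1/√(n−3) = 1/√407 = 0.049568
95% ⇒ z* = 1.960; margin = 1.960·0.049568 = 0.097153
CI on z-scale: (-0.581853, -0.387547)
Back-transform: tanh(-0.581853) = -0.524011, tanh(-0.387547) = -0.369244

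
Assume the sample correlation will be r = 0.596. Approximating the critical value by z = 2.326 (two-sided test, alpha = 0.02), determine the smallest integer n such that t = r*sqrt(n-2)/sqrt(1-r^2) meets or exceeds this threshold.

Need r·√(n−2)/√(1−r²) ≥ 2.326
√(n−2) ≥ 2.326·√(1−0.355216) / 0.596 = 2.326·0.802984 / 0.596 = 3.1338
n−2 ≥ 9.8207  ⇒  n ≥ 11.8207
Smallest integer n = 12

12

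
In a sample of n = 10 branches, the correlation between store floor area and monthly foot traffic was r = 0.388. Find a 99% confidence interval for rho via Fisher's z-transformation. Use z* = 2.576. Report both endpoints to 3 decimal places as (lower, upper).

(-0.511, 0.882)

Fisher z: z_r = atanh(r) = ½·ln((1+0.388)/(1−0.388)) = 0.409443
SE(z) = 1/√(n−3) = 1/√7 = 0.377964
99% ⇒ z* = 2.576; margin = 2.576·0.377964 = 0.973635
CI on z-scale: (-0.564192, 1.383078)
Back-transform: tanh(-0.564192) = -0.511081, tanh(1.383078) = 0.881639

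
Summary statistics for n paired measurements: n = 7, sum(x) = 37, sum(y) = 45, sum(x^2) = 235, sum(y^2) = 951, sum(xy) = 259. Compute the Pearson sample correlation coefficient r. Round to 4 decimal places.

0.1309

Numerator: nΣxy − (Σx)(Σy) = 7·259 − (37)(45) = 148
Denominator: √[(nΣx²−(Σx)²)(nΣy²−(Σy)²)]
  nΣx²−(Σx)² = 7·235 − 1369 = 276;  nΣy²−(Σy)² = 7·951 − 2025 = 4632
  √(276·4632) = √1278432 = 1130.6777
r = 148 / 1130.6777 = 0.1309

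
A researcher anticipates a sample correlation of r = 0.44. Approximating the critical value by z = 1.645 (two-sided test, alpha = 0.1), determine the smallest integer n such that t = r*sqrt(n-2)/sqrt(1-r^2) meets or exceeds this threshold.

14

Need r·√(n−2)/√(1−r²) ≥ 1.645
√(n−2) ≥ 1.645·√(1−0.1936) / 0.44 = 1.645·0.897998 / 0.44 = 3.3573
n−2 ≥ 11.2715  ⇒  n ≥ 13.2715
Smallest integer n = 14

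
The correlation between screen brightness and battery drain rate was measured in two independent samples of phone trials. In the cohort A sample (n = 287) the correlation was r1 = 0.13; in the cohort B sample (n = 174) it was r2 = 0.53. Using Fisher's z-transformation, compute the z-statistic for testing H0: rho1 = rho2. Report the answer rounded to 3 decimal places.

Fisher z-transforms: z1 = atanh(0.13) = 0.130740, z2 = atanh(0.53) = 0.590145; difference d = -0.459405
Var(d) = 1/284 + 1/171 = 0.0035211 + 0.0058480 = 0.0093691
z = d/√Var(d) = -0.459405 / √0.0093691 = -0.459405 / 0.096794 = -4.746

-4.746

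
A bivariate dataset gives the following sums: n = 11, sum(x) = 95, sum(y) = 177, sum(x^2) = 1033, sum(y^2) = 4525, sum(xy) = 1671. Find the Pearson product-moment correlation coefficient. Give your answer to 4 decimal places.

0.2385

S_xy = nΣxy − ΣxΣy = 11·1671 − 95·177 = 18381 − 16815 = 1566
S_xx = nΣx² − (Σx)² = 11·1033 − 95² = 11363 − 9025 = 2338
S_yy = nΣy² − (Σy)² = 11·4525 − 177² = 49775 − 31329 = 18446
r = S_xy / √(S_xx·S_yy) = 1566 / √(2338·18446) = 1566 / √43126748 = 1566 / 6567.0959 = 0.2385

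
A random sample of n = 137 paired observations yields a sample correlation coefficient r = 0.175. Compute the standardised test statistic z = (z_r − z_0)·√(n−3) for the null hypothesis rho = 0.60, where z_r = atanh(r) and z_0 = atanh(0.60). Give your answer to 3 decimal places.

Fisher z: atanh(0.175) = 0.176820, atanh(0.60) = 0.693147
z = (z_r − z_0)·√(n−3) = (0.176820 − 0.693147)·√134 = -0.516327 · 11.575837 = -5.977

-5.977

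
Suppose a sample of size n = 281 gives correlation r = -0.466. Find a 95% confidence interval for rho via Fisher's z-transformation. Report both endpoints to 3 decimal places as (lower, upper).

z_r = atanh(-0.466) = -0.504949;  SE = 1/√(n−3) = 1/√278 = 0.059976
z-limits: -0.504949 ± 1.960·0.059976 = -0.504949 ± 0.117553 = [-0.622502, -0.387396]
ρ-limits: (tanh -0.622502, tanh -0.387396) = (-0.553, -0.369)

(-0.553, -0.369)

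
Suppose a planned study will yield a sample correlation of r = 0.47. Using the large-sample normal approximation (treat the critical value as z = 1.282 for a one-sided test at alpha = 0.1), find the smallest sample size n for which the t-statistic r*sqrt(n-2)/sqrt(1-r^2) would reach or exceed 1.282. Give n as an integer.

8

r√(n−2)/√(1−r²) ≥ 1.282  ⇔  n−2 ≥ (1.282)²·(1−r²)/r²
(1−r²)/r² = (1−0.2209)/0.2209 = 3.5269
n ≥ 2 + 1.643524·3.5269 = 2 + 5.7965 = 7.7965
⌈7.7965⌉ = 8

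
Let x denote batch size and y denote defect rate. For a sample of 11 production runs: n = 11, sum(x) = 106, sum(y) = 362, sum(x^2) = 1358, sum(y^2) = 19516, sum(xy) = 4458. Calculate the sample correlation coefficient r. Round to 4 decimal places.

S_xy = nΣxy − ΣxΣy = 11·4458 − 106·362 = 49038 − 38372 = 10666
S_xx = nΣx² − (Σx)² = 11·1358 − 106² = 14938 − 11236 = 3702
S_yy = nΣy² − (Σy)² = 11·19516 − 362² = 214676 − 131044 = 83632
r = S_xy / √(S_xx·S_yy) = 10666 / √(3702·83632) = 10666 / √309605664 = 10666 / 17595.6149 = 0.6062

0.6062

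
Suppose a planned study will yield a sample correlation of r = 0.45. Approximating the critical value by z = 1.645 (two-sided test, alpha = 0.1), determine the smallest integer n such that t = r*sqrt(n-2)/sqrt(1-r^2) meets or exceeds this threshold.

r√(n−2)/√(1−r²) ≥ 1.645  ⇔  n−2 ≥ (1.645)²·(1−r²)/r²
(1−r²)/r² = (1−0.2025)/0.2025 = 3.9383
n ≥ 2 + 2.706025·3.9383 = 2 + 10.6571 = 12.6571
⌈12.6571⌉ = 13

13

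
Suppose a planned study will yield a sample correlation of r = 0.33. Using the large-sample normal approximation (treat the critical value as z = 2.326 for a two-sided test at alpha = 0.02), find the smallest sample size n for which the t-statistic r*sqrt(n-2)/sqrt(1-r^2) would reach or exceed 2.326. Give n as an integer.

47

Need r·√(n−2)/√(1−r²) ≥ 2.326
√(n−2) ≥ 2.326·√(1−0.1089) / 0.33 = 2.326·0.943981 / 0.33 = 6.6536
n−2 ≥ 44.2704  ⇒  n ≥ 46.2704
Smallest integer n = 47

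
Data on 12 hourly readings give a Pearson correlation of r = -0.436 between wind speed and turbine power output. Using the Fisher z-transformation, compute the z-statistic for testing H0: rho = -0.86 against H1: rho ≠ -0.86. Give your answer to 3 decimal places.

z_r = atanh(-0.436) = -0.467281,  z_0 = atanh(-0.86) = -1.293345
SE = 1/√(n−3) = 1/√9 = 0.333333
z = (z_r − z_0)/SE = (-0.467281 − (-1.293345)) / 0.333333 = 0.826064 / 0.333333 = 2.478

2.478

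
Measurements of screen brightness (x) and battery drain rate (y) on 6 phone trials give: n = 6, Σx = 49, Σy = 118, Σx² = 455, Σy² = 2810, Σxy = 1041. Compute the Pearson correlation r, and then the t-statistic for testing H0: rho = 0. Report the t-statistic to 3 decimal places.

1.071

S_xy = nΣxy − ΣxΣy = 6·1041 − 49·118 = 6246 − 5782 = 464
S_xx = nΣx² − (Σx)² = 6·455 − 49² = 2730 − 2401 = 329
S_yy = nΣy² − (Σy)² = 6·2810 − 118² = 16860 − 13924 = 2936
r = S_xy / √(S_xx·S_yy) = 464 / √(329·2936) = 464 / √965944 = 464 / 982.8245 = 0.4721
t = r·√(n−2)/√(1−r²) = 0.4721·√4 / √(1−0.222878) = 0.944200 / 0.881545 = 1.071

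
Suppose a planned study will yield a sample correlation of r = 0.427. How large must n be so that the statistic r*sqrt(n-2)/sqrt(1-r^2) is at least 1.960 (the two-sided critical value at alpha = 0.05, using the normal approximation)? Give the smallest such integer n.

20

Need r·√(n−2)/√(1−r²) ≥ 1.960
√(n−2) ≥ 1.960·√(1−0.182329) / 0.427 = 1.960·0.904252 / 0.427 = 4.1507
n−2 ≥ 17.2283  ⇒  n ≥ 19.2283
Smallest integer n = 20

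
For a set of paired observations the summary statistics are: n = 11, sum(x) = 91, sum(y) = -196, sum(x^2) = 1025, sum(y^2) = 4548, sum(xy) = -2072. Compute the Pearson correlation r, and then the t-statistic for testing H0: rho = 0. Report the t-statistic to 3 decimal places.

Numerator: nΣxy − (Σx)(Σy) = 11·(-2072) − (91)(-196) = -4956
Denominator: √[(nΣx²−(Σx)²)(nΣy²−(Σy)²)]
  nΣx²−(Σx)² = 11·1025 − 8281 = 2994;  nΣy²−(Σy)² = 11·4548 − 38416 = 11612
  √(2994·11612) = √34766328 = 5896.2978
r = -4956 / 5896.2978 = -0.8405
t = r·√(n−2)/√(1−r²) = -0.8405·√9 / √(1−0.706440) = -2.521500 / 0.541812 = -4.654

-4.654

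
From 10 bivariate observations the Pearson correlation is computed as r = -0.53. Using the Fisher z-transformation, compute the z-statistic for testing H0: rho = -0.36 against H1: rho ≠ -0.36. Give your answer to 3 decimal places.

Fisher z: atanh(-0.53) = -0.590145, atanh(-0.36) = -0.376886
z = (z_r − z_0)·√(n−3) = (-0.590145 − (-0.376886))·√7 = -0.213259 · 2.645751 = -0.564

-0.564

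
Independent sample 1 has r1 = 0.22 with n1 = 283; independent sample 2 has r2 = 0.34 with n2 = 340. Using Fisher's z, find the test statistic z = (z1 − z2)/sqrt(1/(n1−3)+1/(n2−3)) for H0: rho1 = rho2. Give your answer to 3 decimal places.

-1.613

z1 = atanh(0.22) = 0.223656,  z2 = atanh(0.34) = 0.354093
SE = √(1/(n1−3) + 1/(n2−3)) = √(1/280 + 1/337) = √(0.0035714 + 0.0029674) = √0.0065388 = 0.080863
z = (z1 − z2)/SE = (0.223656 − 0.354093) / 0.080863 = -0.130437 / 0.080863 = -1.613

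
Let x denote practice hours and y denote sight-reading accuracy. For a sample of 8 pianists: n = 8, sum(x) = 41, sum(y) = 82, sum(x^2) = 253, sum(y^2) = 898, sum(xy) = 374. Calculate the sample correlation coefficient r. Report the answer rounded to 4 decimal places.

S_xy = nΣxy − ΣxΣy = 8·374 − 41·82 = 2992 − 3362 = -370
S_xx = nΣx² − (Σx)² = 8·253 − 41² = 2024 − 1681 = 343
S_yy = nΣy² − (Σy)² = 8·898 − 82² = 7184 − 6724 = 460
r = S_xy / √(S_xx·S_yy) = -370 / √(343·460) = -370 / √157780 = -370 / 397.2153 = -0.9315

-0.9315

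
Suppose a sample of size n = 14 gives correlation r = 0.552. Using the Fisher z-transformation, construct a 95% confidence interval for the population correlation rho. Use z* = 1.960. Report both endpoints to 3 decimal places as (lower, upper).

(0.030, 0.837)

z_r = atanh(0.552) = 0.621253;  SE = 1/√(n−3) = 1/√11 = 0.301511
z-limits: 0.621253 ± 1.960·0.301511 = 0.621253 ± 0.590962 = [0.030291, 1.212215]
ρ-limits: (tanh 0.030291, tanh 1.212215) = (0.030, 0.837)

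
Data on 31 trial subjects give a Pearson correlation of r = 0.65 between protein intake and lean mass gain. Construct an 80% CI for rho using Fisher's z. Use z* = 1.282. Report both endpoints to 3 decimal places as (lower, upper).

Fisher z: z_r = atanh(r) = ½·ln((1+0.65)/(1−0.65)) = 0.775299
SE(z) = 1/√(n−3) = 1/√28 = 0.188982
80% ⇒ z* = 1.282; margin = 1.282·0.188982 = 0.242275
CI on z-scale: (0.533024, 1.017574)
Back-transform: tanh(0.533024) = 0.487689, tanh(1.017574) = 0.768877

(0.488, 0.769)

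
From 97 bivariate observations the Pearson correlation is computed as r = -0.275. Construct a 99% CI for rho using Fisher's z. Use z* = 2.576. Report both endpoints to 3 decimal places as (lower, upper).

Fisher z: z_r = atanh(r) = ½·ln((1+(-0.275))/(1−(-0.275))) = -0.282265
SE(z) = 1/√(n−3) = 1/√94 = 0.103142
99% ⇒ z* = 2.576; margin = 2.576·0.103142 = 0.265694
CI on z-scale: (-0.547959, -0.016571)
Back-transform: tanh(-0.547959) = -0.498989, tanh(-0.016571) = -0.016569

(-0.499, -0.017)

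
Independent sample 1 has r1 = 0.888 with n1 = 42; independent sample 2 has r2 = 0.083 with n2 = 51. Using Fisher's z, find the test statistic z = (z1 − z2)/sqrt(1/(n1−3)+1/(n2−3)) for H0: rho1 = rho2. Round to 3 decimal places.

6.166

Fisher z-transforms: z1 = atanh(0.888) = 1.412387, z2 = atanh(0.083) = 0.083191; difference d = 1.329196
Var(d) = 1/39 + 1/48 = 0.0256410 + 0.0208333 = 0.0464743
z = d/√Var(d) = 1.329196 / √0.0464743 = 1.329196 / 0.215579 = 6.166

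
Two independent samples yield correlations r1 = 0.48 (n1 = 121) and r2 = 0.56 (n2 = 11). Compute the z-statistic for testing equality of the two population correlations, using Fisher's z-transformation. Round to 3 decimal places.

z1 = atanh(0.48) = 0.522984,  z2 = atanh(0.56) = 0.632833
SE = √(1/(n1−3) + 1/(n2−3)) = √(1/118 + 1/8) = √(0.0084746 + 0.1250000) = √0.1334746 = 0.365342
z = (z1 − z2)/SE = (0.522984 − 0.632833) / 0.365342 = -0.109849 / 0.365342 = -0.301

-0.301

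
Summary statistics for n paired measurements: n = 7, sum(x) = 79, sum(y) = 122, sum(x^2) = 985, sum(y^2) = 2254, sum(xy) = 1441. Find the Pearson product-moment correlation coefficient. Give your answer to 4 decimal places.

Numerator: nΣxy − (Σx)(Σy) = 7·1441 − (79)(122) = 449
Denominator: √[(nΣx²−(Σx)²)(nΣy²−(Σy)²)]
  nΣx²−(Σx)² = 7·985 − 6241 = 654;  nΣy²−(Σy)² = 7·2254 − 14884 = 894
  √(654·894) = √584676 = 764.6411
r = 449 / 764.6411 = 0.5872

0.5872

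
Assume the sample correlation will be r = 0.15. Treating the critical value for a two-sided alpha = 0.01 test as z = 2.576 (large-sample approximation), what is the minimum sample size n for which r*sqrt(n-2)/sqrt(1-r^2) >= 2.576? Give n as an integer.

291

r√(n−2)/√(1−r²) ≥ 2.576  ⇔  n−2 ≥ (2.576)²·(1−r²)/r²
(1−r²)/r² = (1−0.0225)/0.0225 = 43.4444
n ≥ 2 + 6.635776·43.4444 = 2 + 288.2873 = 290.2873
⌈290.2873⌉ = 291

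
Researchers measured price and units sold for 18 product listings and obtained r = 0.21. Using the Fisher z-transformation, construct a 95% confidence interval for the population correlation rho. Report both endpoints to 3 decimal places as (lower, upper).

(-0.285, 0.616)

z_r = atanh(0.21) = 0.213171;  SE = 1/√(n−3) = 1/√15 = 0.258199
z-limits: 0.213171 ± 1.960·0.258199 = 0.213171 ± 0.506070 = [-0.292899, 0.719241]
ρ-limits: (tanh -0.292899, tanh 0.719241) = (-0.285, 0.616)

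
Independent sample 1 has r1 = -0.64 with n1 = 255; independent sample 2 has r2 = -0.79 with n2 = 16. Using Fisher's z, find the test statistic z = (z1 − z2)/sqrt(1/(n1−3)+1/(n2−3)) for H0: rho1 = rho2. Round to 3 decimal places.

z1 = atanh(-0.64) = -0.758174,  z2 = atanh(-0.79) = -1.071432
SE = √(1/(n1−3) + 1/(n2−3)) = √(1/252 + 1/13) = √(0.0039683 + 0.0769231) = √0.0808914 = 0.284414
z = (z1 − z2)/SE = (-0.758174 − (-1.071432)) / 0.284414 = 0.313258 / 0.284414 = 1.101

1.101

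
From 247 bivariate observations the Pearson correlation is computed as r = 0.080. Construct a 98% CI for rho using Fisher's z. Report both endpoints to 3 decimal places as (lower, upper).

z_r = atanh(0.080) = 0.080171;  SE = 1/√(n−3) = 1/√244 = 0.064018
z-limits: 0.080171 ± 2.326·0.064018 = 0.080171 ± 0.148906 = [-0.068735, 0.229077]
ρ-limits: (tanh -0.068735, tanh 0.229077) = (-0.069, 0.225)

(-0.069, 0.225)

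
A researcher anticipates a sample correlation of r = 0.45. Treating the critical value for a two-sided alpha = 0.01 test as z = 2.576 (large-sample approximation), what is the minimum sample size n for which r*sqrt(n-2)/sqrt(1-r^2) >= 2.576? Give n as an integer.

29

Need r·√(n−2)/√(1−r²) ≥ 2.576
√(n−2) ≥ 2.576·√(1−0.2025) / 0.45 = 2.576·0.893029 / 0.45 = 5.1121
n−2 ≥ 26.1336  ⇒  n ≥ 28.1336
Smallest integer n = 29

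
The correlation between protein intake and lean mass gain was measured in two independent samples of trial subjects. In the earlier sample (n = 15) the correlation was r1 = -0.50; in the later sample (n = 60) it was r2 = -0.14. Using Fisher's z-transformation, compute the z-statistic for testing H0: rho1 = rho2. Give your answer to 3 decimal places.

-1.286

z1 = atanh(-0.50) = -0.549306,  z2 = atanh(-0.14) = -0.140926
SE = √(1/(n1−3) + 1/(n2−3)) = √(1/12 + 1/57) = √(0.0833333 + 0.0175439) = √0.1008772 = 0.317612
z = (z1 − z2)/SE = (-0.549306 − (-0.140926)) / 0.317612 = -0.408380 / 0.317612 = -1.286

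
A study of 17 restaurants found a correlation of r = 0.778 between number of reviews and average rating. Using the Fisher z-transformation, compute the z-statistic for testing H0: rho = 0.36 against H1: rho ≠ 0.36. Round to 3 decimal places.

2.482

Fisher z: atanh(0.778) = 1.040284, atanh(0.36) = 0.376886
z = (z_r − z_0)·√(n−3) = (1.040284 − 0.376886)·√14 = 0.663398 · 3.741657 = 2.482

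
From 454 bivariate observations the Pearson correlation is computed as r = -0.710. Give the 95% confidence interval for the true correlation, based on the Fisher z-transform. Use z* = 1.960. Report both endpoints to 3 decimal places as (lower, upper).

Fisher z: z_r = atanh(r) = ½·ln((1+(-0.710))/(1−(-0.710))) = -0.887184
SE(z) = 1/√(n−3) = 1/√451 = 0.047088
95% ⇒ z* = 1.960; margin = 1.960·0.047088 = 0.092292
CI on z-scale: (-0.979476, -0.794892)
Back-transform: tanh(-0.979476) = -0.752839, tanh(-0.794892) = -0.661171

(-0.753, -0.661)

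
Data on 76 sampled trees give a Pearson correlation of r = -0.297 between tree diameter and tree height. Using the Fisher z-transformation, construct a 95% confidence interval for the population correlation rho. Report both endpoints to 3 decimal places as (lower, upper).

z_r = atanh(-0.297) = -0.306226;  SE = 1/√(n−3) = 1/√73 = 0.117041
z-limits: -0.306226 ± 1.960·0.117041 = -0.306226 ± 0.229400 = [-0.535626, -0.076826]
ρ-limits: (tanh -0.535626, tanh -0.076826) = (-0.490, -0.077)

(-0.490, -0.077)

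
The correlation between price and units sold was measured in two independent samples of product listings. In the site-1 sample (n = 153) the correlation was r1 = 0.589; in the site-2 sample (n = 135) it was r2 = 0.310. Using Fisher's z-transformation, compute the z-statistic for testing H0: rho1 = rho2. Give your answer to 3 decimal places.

2.980

z1 = atanh(0.589) = 0.676133,  z2 = atanh(0.310) = 0.320545
SE = √(1/(n1−3) + 1/(n2−3)) = √(1/150 + 1/132) = √(0.0066667 + 0.0075758) = √0.0142425 = 0.119342
z = (z1 − z2)/SE = (0.676133 − 0.320545) / 0.119342 = 0.355588 / 0.119342 = 2.980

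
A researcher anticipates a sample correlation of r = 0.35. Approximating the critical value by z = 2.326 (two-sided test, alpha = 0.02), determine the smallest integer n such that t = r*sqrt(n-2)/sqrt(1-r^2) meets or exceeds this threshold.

41

Need r·√(n−2)/√(1−r²) ≥ 2.326
√(n−2) ≥ 2.326·√(1−0.1225) / 0.35 = 2.326·0.936750 / 0.35 = 6.2254
n−2 ≥ 38.7556  ⇒  n ≥ 40.7556
Smallest integer n = 41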